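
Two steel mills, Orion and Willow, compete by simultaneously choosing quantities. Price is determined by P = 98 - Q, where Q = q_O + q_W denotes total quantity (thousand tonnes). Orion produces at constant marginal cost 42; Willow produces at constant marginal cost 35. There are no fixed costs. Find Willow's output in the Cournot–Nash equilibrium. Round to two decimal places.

23.33

Orion's profit: π_O = (98 - Q)q_O - (42q_O). Setting ∂π_O/∂q_O = 0: 56 - 2q_O - (q_W) = 0.
Willow's profit: π_W = (98 - Q)q_W - (35q_W). Setting ∂π_W/∂q_W = 0: 63 - 2q_W - (q_O) = 0.
Best responses: q_O = (56 - q_W)/2, q_W = (63 - q_O)/2.
Substituting one into the other gives q_O = 49/3 and q_W = 70/3.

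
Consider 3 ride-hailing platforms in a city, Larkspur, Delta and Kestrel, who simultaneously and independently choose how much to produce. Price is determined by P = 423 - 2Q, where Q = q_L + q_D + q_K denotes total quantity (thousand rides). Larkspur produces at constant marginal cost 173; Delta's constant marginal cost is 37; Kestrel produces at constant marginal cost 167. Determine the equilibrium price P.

Larkspur's profit: π_L = (423 - 2Q)q_L - (173q_L). Setting ∂π_L/∂q_L = 0: 250 - 4q_L - 2(q_D + q_K) = 0.
Delta's profit: π_D = (423 - 2Q)q_D - (37q_D). Setting ∂π_D/∂q_D = 0: 386 - 4q_D - 2(q_L + q_K) = 0.
Kestrel's first-order condition: 256 - 4q_K - 2(q_L + q_D) = 0.
Adding the 3 first-order conditions: 892 − 8Q = 0, so Q = 223/2.
Back-substituting: q_L = (250 − 223)/2 = 27/2, q_D = (386 − 223)/2 = 163/2, q_K = (256 − 223)/2 = 33/2.
Total output Q = 223/2, so price P = 423 - 2·(223/2) = 200.

200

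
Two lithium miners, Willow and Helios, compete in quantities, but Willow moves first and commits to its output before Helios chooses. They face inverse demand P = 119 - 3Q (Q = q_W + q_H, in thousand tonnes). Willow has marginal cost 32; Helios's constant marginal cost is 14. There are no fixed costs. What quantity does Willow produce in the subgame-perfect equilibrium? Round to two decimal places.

11.50

The follower Helios best-responds to any q_W: π_H = (119 - 3Q)q_H - 14q_H.
Setting the follower's marginal profit to zero, 105 - 3q_W - 6q_H = 0, i.e. q_H = (105 - 3q_W)/6.
The leader anticipates this reaction. Substituting into P = 119 - 3Q gives P = 133/2 - (3/2)q_W, so π_W = (133/2 - (3/2)q_W)q_W - 32q_W.
Leader FOC: 69/2 - 3q_W = 0, so q_W = 23/2.
Then q_H = (105 - 3·(23/2))/6 = 47/4.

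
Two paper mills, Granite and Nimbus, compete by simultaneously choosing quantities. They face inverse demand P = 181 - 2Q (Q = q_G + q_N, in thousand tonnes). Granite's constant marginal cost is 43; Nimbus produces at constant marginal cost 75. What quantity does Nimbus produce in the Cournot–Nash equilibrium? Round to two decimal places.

Granite's profit: π_G = (181 - 2Q)q_G - (43q_G). Setting ∂π_G/∂q_G = 0: 138 - 4q_G - 2(q_N) = 0.
Nimbus's first-order condition: 106 - 4q_N - 2(q_G) = 0.
Rearranging gives the reaction functions q_G = (138 - 2q_N)/4 and q_N = (106 - 2q_G)/4.
Substituting one into the other gives q_G = 85/3 and q_N = 37/3.

12.33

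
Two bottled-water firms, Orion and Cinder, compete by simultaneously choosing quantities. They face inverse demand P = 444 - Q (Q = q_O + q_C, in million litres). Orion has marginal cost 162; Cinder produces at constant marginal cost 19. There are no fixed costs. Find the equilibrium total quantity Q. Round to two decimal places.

Orion's profit: π_O = (444 - Q)q_O - (162q_O). Setting ∂π_O/∂q_O = 0: 282 - 2q_O - (q_C) = 0.
Cinder's first-order condition: 425 - 2q_C - (q_O) = 0.
Rearranging gives the reaction functions q_O = (282 - q_C)/2 and q_C = (425 - q_O)/2.
Substituting one into the other gives q_O = 139/3 and q_C = 568/3.
Total output Q = 139/3 + 568/3 = 707/3.

235.67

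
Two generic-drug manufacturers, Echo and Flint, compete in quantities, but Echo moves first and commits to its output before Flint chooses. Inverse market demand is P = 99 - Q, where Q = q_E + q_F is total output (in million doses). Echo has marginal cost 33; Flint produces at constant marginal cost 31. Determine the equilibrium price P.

49

Solve by backward induction. Given q_E, the follower Flint maximises π_F = (99 - q_E - q_F)q_F - 31q_F.
∂π_F/∂q_F = 68 - q_E - 2q_F = 0 gives the reaction function q_F = (68 - q_E)/2.
Echo substitutes q_F(q_E) into its own profit: π_E = q_E(99 - q_E - (68 - q_E)/2) - 33q_E = (65 - (1/2)q_E)q_E - 33q_E.
Maximising: ∂π_E/∂q_E = 32 - q_E = 0, giving q_E = 32.
Then q_F = (68 - 32)/2 = 18.
Total output Q = 50, so price P = 99 - 50 = 49.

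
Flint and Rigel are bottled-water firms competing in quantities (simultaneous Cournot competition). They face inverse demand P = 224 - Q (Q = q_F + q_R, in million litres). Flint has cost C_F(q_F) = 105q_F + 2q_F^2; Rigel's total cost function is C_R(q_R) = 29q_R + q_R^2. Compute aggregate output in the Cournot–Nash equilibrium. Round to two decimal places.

Flint's profit: π_F = (224 - Q)q_F - (105q_F + 2q_F²). Setting ∂π_F/∂q_F = 0: 119 - 6q_F - (q_R) = 0.
Rigel's first-order condition: 195 - 4q_R - (q_F) = 0.
Best responses: q_F = (119 - q_R)/6, q_R = (195 - q_F)/4.
Solving the pair: q_F = 281/23, q_R = 1051/23.
Total output Q = 281/23 + 1051/23 = 1332/23.

57.91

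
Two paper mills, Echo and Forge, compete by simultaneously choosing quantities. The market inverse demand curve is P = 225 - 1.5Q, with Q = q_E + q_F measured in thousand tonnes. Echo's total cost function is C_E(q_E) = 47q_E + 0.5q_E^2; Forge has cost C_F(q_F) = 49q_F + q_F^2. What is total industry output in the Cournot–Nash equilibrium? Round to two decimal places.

59.89

Echo's profit: π_E = (225 - 1.5Q)q_E - (47q_E + (1/2)q_E²). Setting ∂π_E/∂q_E = 0: 178 - 4q_E - (3/2)(q_F) = 0.
Forge's profit: π_F = (225 - 1.5Q)q_F - (49q_F + q_F²). Setting ∂π_F/∂q_F = 0: 176 - 5q_F - (3/2)(q_E) = 0.
Best responses: q_E = (178 - (3/2)q_F)/4, q_F = (176 - (3/2)q_E)/5.
Solving the pair: q_E = 35.2676, q_F = 1748/71.
Total output Q = 35.2676 + 1748/71 = 59.8873.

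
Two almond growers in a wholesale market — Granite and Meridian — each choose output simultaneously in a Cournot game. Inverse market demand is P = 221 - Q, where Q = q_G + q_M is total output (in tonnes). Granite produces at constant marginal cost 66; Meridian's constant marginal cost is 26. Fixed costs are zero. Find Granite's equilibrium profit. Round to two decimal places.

Granite's profit: π_G = (221 - Q)q_G - (66q_G). Setting ∂π_G/∂q_G = 0: 155 - 2q_G - (q_M) = 0.
Meridian's profit: π_M = (221 - Q)q_M - (26q_M). Setting ∂π_M/∂q_M = 0: 195 - 2q_M - (q_G) = 0.
So q_G = (155 - q_M)/2 and q_M = (195 - q_G)/2.
Solving the pair: q_G = 115/3, q_M = 235/3.
Price P = 221 - 350/3 = 313/3.
Granite's profit: (313/3 - 66)·(115/3) = 1469.4444.

1469.44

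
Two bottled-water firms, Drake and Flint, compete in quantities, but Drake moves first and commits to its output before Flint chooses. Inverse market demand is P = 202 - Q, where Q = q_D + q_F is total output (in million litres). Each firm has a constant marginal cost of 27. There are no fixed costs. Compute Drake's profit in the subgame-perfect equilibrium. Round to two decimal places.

3828.13

Solve by backward induction. Given q_D, the follower Flint maximises π_F = (202 - q_D - q_F)q_F - 27q_F.
Follower FOC: 175 - q_D - 2q_F = 0, so q_F(q_D) = (175 - q_D)/2.
The leader anticipates this reaction. Substituting into P = 202 - Q gives P = 229/2 - (1/2)q_D, so π_D = (229/2 - (1/2)q_D)q_D - 27q_D.
Maximising: ∂π_D/∂q_D = 175/2 - q_D = 0, giving q_D = 175/2.
Then q_F = (175 - 175/2)/2 = 175/4.
Price P = 202 - 525/4 = 283/4.
Drake's profit: (283/4 - 27)·(175/2) = 3828.1250.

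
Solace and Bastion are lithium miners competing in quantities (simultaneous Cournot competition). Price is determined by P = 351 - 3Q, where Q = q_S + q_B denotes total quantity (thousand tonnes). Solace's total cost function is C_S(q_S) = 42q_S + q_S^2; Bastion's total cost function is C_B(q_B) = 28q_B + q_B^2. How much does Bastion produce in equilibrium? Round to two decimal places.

30.13

Solace's profit: π_S = (351 - 3Q)q_S - (42q_S + q_S²). Setting ∂π_S/∂q_S = 0: 309 - 8q_S - 3(q_B) = 0.
Bastion's profit: π_B = (351 - 3Q)q_B - (28q_B + q_B²). Setting ∂π_B/∂q_B = 0: 323 - 8q_B - 3(q_S) = 0.
Best responses: q_S = (309 - 3q_B)/8, q_B = (323 - 3q_S)/8.
Solving the pair: q_S = 1503/55, q_B = 1657/55.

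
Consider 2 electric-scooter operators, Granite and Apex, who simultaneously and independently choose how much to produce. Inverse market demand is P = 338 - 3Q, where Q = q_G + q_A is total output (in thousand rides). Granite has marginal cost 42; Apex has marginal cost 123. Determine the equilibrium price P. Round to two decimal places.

Granite's profit: π_G = (338 - 3Q)q_G - (42q_G). Setting ∂π_G/∂q_G = 0: 296 - 6q_G - 3(q_A) = 0.
Apex's profit: π_A = (338 - 3Q)q_A - (123q_A). Setting ∂π_A/∂q_A = 0: 215 - 6q_A - 3(q_G) = 0.
Best responses: q_G = (296 - 3q_A)/6, q_A = (215 - 3q_G)/6.
Solving the pair: q_G = 377/9, q_A = 134/9.
Total output Q = 511/9, so price P = 338 - 3·(511/9) = 503/3.

167.67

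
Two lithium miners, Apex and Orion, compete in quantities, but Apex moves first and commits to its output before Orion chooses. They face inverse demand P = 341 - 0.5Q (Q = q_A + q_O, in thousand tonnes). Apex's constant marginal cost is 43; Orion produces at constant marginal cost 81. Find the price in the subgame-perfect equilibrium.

Solve by backward induction. Given q_A, the follower Orion maximises π_O = (341 - (1/2)q_A - (1/2)q_O)q_O - 81q_O.
Follower FOC: 260 - (1/2)q_A - q_O = 0, so q_O(q_A) = (260 - (1/2)q_A).
The leader anticipates this reaction. Substituting into P = 341 - 0.5Q gives P = 211 - (1/4)q_A, so π_A = (211 - (1/4)q_A)q_A - 43q_A.
The leader's first-order condition 168 - (1/2)q_A = 0 yields q_A = 336.
Then q_O = (260 - (1/2)·336) = 92.
Total output Q = 428, so price P = 341 - (1/2)·428 = 127.

127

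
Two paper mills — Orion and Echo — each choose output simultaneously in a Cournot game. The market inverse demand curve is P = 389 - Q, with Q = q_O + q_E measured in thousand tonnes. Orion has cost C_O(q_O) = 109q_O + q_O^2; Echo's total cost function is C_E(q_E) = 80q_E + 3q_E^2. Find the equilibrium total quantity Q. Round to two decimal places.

Orion's profit: π_O = (389 - Q)q_O - (109q_O + q_O²). Setting ∂π_O/∂q_O = 0: 280 - 4q_O - (q_E) = 0.
Echo's profit: π_E = (389 - Q)q_E - (80q_E + 3q_E²). Setting ∂π_E/∂q_E = 0: 309 - 8q_E - (q_O) = 0.
So q_O = (280 - q_E)/4 and q_E = (309 - q_O)/8.
Solving the pair: q_O = 1931/31, q_E = 956/31.
Total output Q = 1931/31 + 956/31 = 93.1290.

93.13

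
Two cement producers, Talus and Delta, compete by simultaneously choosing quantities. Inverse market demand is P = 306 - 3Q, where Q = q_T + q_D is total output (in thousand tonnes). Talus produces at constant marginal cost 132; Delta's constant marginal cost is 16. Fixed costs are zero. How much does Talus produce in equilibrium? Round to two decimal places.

6.44

Talus's profit: π_T = (306 - 3Q)q_T - (132q_T). Setting ∂π_T/∂q_T = 0: 174 - 6q_T - 3(q_D) = 0.
Delta's first-order condition: 290 - 6q_D - 3(q_T) = 0.
Rearranging gives the reaction functions q_T = (174 - 3q_D)/6 and q_D = (290 - 3q_T)/6.
Solving the pair: q_T = 58/9, q_D = 406/9.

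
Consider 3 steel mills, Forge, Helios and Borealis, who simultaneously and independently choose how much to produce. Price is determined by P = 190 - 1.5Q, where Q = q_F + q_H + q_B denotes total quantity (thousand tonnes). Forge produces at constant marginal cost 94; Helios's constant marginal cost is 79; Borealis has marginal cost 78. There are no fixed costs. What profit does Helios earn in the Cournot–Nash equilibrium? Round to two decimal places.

Forge's profit: π_F = (190 - 1.5Q)q_F - (94q_F). Setting ∂π_F/∂q_F = 0: 96 - 3q_F - (3/2)(q_H + q_B) = 0.
Helios's first-order condition: 111 - 3q_H - (3/2)(q_F + q_B) = 0.
Borealis's profit: π_B = (190 - 1.5Q)q_B - (78q_B). Setting ∂π_B/∂q_B = 0: 112 - 3q_B - (3/2)(q_F + q_H) = 0.
Adding the 3 conditions: 319 − 3Q − 3Q = 0, i.e. Q = 319/6.
Back-substituting: q_F = (96 − 319/4)/(3/2) = 65/6, q_H = (111 − 319/4)/(3/2) = 125/6, q_B = (112 − 319/4)/(3/2) = 43/2.
Price P = 190 - (3/2)·(319/6) = 441/4.
Helios's profit: (441/4 - 79)·(125/6) = 651.0417.

651.04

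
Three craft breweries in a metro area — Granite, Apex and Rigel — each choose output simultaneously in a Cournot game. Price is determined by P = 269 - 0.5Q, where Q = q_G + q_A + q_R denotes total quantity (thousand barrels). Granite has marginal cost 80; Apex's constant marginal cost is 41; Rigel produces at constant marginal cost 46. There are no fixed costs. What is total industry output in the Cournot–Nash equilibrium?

Granite's profit: π_G = (269 - 0.5Q)q_G - (80q_G). Setting ∂π_G/∂q_G = 0: 189 - q_G - (1/2)(q_A + q_R) = 0.
Apex's profit: π_A = (269 - 0.5Q)q_A - (41q_A). Setting ∂π_A/∂q_A = 0: 228 - q_A - (1/2)(q_G + q_R) = 0.
Rigel's profit: π_R = (269 - 0.5Q)q_R - (46q_R). Setting ∂π_R/∂q_R = 0: 223 - q_R - (1/2)(q_G + q_A) = 0.
Summing all 3 equations gives 640 − 2Q = 0, hence Q = 320.
Back-substituting: q_G = (189 − 160)/(1/2) = 58, q_A = (228 − 160)/(1/2) = 136, q_R = (223 − 160)/(1/2) = 126.
Total output Q = 58 + 136 + 126 = 320.

320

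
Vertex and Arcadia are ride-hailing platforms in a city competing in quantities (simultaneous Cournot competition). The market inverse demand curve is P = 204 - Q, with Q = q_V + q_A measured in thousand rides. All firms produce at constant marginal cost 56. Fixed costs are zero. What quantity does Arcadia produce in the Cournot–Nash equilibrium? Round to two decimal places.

49.33

Each firm earns π_i = (204 - Q)q_i - 56q_i.
Setting ∂π_i/∂q_i = 0 with rivals' quantities fixed: 148 - 2q_i - q_j = 0.
By symmetry each firm produces the same amount; substituting q_j = q_i yields q_i = 148/3.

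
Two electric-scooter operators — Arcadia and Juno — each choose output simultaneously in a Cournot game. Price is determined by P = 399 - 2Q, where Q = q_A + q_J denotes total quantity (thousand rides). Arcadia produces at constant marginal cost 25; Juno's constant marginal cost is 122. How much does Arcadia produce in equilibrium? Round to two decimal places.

78.50

Arcadia's profit: π_A = (399 - 2Q)q_A - (25q_A). Setting ∂π_A/∂q_A = 0: 374 - 4q_A - 2(q_J) = 0.
Juno's first-order condition: 277 - 4q_J - 2(q_A) = 0.
Best responses: q_A = (374 - 2q_J)/4, q_J = (277 - 2q_A)/4.
Solving the pair: q_A = 157/2, q_J = 30.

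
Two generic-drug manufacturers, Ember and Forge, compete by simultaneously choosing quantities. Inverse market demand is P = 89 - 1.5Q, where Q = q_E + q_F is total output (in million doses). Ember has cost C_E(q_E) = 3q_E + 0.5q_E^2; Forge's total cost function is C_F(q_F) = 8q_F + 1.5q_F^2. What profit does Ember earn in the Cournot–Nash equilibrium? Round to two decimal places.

Ember's profit: π_E = (89 - 1.5Q)q_E - (3q_E + (1/2)q_E²). Setting ∂π_E/∂q_E = 0: 86 - 4q_E - (3/2)(q_F) = 0.
Forge's first-order condition: 81 - 6q_F - (3/2)(q_E) = 0.
So q_E = (86 - (3/2)q_F)/4 and q_F = (81 - (3/2)q_E)/6.
Substituting one into the other gives q_E = 526/29 and q_F = 260/29.
Price P = 89 - (3/2)·(786/29) = 1402/29.
Ember's profit: (1402/29)·(526/29) - 3·(526/29) - (1/2)(526/29)² = 657.9691.

657.97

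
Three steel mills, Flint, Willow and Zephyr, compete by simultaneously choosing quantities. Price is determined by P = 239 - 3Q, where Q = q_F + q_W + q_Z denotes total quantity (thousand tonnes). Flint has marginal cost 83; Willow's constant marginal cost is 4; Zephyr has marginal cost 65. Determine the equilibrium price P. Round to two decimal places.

Flint's profit: π_F = (239 - 3Q)q_F - (83q_F). Setting ∂π_F/∂q_F = 0: 156 - 6q_F - 3(q_W + q_Z) = 0.
Willow's first-order condition: 235 - 6q_W - 3(q_F + q_Z) = 0.
Zephyr's profit: π_Z = (239 - 3Q)q_Z - (65q_Z). Setting ∂π_Z/∂q_Z = 0: 174 - 6q_Z - 3(q_F + q_W) = 0.
Summing all 3 equations gives 565 − 12Q = 0, hence Q = 565/12.
Back-substituting: q_F = (156 − 565/4)/3 = 59/12, q_W = (235 − 565/4)/3 = 125/4, q_Z = (174 − 565/4)/3 = 131/12.
Total output Q = 565/12, so price P = 239 - 3·(565/12) = 391/4.

97.75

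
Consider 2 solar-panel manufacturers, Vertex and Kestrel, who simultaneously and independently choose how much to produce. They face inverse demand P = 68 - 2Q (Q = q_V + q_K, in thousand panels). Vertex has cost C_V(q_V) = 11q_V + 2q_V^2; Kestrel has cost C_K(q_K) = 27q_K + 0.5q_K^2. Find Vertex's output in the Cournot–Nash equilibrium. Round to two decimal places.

5.64

Vertex's profit: π_V = (68 - 2Q)q_V - (11q_V + 2q_V²). Setting ∂π_V/∂q_V = 0: 57 - 8q_V - 2(q_K) = 0.
Kestrel's profit: π_K = (68 - 2Q)q_K - (27q_K + (1/2)q_K²). Setting ∂π_K/∂q_K = 0: 41 - 5q_K - 2(q_V) = 0.
Rearranging gives the reaction functions q_V = (57 - 2q_K)/8 and q_K = (41 - 2q_V)/5.
Substituting one into the other gives q_V = 203/36 and q_K = 107/18.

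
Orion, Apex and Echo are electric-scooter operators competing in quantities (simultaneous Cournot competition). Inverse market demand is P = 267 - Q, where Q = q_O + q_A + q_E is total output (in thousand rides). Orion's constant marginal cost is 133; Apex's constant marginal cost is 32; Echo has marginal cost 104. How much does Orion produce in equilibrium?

1

Orion's profit: π_O = (267 - Q)q_O - (133q_O). Setting ∂π_O/∂q_O = 0: 134 - 2q_O - (q_A + q_E) = 0.
Apex's profit: π_A = (267 - Q)q_A - (32q_A). Setting ∂π_A/∂q_A = 0: 235 - 2q_A - (q_O + q_E) = 0.
Echo's profit: π_E = (267 - Q)q_E - (104q_E). Setting ∂π_E/∂q_E = 0: 163 - 2q_E - (q_O + q_A) = 0.
Adding the 3 conditions: 532 − 2Q − 2Q = 0, i.e. Q = 133.
Back-substituting: q_O = (134 − 133) = 1, q_A = (235 − 133) = 102, q_E = (163 − 133) = 30.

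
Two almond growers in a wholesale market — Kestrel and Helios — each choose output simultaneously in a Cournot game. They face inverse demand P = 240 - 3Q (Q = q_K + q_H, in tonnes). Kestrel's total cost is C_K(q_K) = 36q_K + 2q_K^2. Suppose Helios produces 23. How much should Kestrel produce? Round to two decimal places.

13.50

With the rival's output fixed at 23, Kestrel's profit is π_K = (240 - 3·23 - 3q_K)q_K - (36q_K + 2q_K²) = (171 - 3q_K)q_K - (36q_K + 2q_K²).
∂π_K/∂q_K = 135 - 10q_K = 0, so q_K = 27/2.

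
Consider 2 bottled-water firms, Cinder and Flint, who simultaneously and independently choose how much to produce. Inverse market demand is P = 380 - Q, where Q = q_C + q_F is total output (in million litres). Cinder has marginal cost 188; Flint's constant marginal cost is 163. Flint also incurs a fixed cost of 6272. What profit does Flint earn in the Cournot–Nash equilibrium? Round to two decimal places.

235.11

Cinder's profit: π_C = (380 - Q)q_C - (188q_C). Setting ∂π_C/∂q_C = 0: 192 - 2q_C - (q_F) = 0.
Flint's first-order condition: 217 - 2q_F - (q_C) = 0.
Best responses: q_C = (192 - q_F)/2, q_F = (217 - q_C)/2.
Substituting one into the other gives q_C = 167/3 and q_F = 242/3.
Price P = 380 - 409/3 = 731/3.
Flint's profit: (731/3 - 163)·(242/3) - 6272 = 235.1111.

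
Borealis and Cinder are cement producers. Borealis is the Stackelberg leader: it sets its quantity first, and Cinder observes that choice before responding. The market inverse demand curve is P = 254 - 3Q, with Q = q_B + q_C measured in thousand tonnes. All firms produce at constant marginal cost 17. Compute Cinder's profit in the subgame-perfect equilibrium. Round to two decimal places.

1170.19

The follower Cinder best-responds to any q_B: π_C = (254 - 3Q)q_C - 17q_C.
Follower FOC: 237 - 3q_B - 6q_C = 0, so q_C(q_B) = (237 - 3q_B)/6.
The leader anticipates this reaction. Substituting into P = 254 - 3Q gives P = 271/2 - (3/2)q_B, so π_B = (271/2 - (3/2)q_B)q_B - 17q_B.
The leader's first-order condition 237/2 - 3q_B = 0 yields q_B = 79/2.
Then q_C = (237 - 3·(79/2))/6 = 79/4.
Price P = 254 - 3·(237/4) = 305/4.
Cinder's profit: (305/4 - 17)·(79/4) = 1170.1875.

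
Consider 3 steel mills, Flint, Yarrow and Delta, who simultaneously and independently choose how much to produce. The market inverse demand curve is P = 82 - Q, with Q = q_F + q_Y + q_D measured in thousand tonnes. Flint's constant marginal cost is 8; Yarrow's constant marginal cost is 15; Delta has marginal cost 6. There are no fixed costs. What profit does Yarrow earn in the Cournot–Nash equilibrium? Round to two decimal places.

Flint's profit: π_F = (82 - Q)q_F - (8q_F). Setting ∂π_F/∂q_F = 0: 74 - 2q_F - (q_Y + q_D) = 0.
Yarrow's first-order condition: 67 - 2q_Y - (q_F + q_D) = 0.
Delta's first-order condition: 76 - 2q_D - (q_F + q_Y) = 0.
Adding the 3 conditions: 217 − 2Q − 2Q = 0, i.e. Q = 217/4.
Back-substituting: q_F = (74 − 217/4) = 79/4, q_Y = (67 − 217/4) = 51/4, q_D = (76 − 217/4) = 87/4.
Price P = 82 - 217/4 = 111/4.
Yarrow's profit: (111/4 - 15)·(51/4) = 162.5625.

162.56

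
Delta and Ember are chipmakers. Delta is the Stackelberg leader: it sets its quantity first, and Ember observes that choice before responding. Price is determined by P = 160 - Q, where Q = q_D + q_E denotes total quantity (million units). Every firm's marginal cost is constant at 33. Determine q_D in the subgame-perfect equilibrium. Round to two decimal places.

63.50

Solve by backward induction. Given q_D, the follower Ember maximises π_E = (160 - q_D - q_E)q_E - 33q_E.
Follower FOC: 127 - q_D - 2q_E = 0, so q_E(q_D) = (127 - q_D)/2.
The leader anticipates this reaction. Substituting into P = 160 - Q gives P = 193/2 - (1/2)q_D, so π_D = (193/2 - (1/2)q_D)q_D - 33q_D.
Maximising: ∂π_D/∂q_D = 127/2 - q_D = 0, giving q_D = 127/2.
Then q_E = (127 - 127/2)/2 = 127/4.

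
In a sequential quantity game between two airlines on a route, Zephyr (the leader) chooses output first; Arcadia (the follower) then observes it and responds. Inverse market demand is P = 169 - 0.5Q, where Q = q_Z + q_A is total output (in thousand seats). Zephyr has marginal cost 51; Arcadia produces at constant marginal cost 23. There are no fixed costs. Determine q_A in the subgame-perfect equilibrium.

101

The follower Arcadia best-responds to any q_Z: π_A = (169 - 0.5Q)q_A - 23q_A.
Setting the follower's marginal profit to zero, 146 - (1/2)q_Z - q_A = 0, i.e. q_A = (146 - (1/2)q_Z).
The leader anticipates this reaction. Substituting into P = 169 - 0.5Q gives P = 96 - (1/4)q_Z, so π_Z = (96 - (1/4)q_Z)q_Z - 51q_Z.
Maximising: ∂π_Z/∂q_Z = 45 - (1/2)q_Z = 0, giving q_Z = 90.
Then q_A = (146 - (1/2)·90) = 101.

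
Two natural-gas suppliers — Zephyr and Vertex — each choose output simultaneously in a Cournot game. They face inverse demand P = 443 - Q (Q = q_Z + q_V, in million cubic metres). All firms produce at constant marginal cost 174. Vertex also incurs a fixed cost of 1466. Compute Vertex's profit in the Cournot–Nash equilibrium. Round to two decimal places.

6574.11

Each firm earns π_i = (443 - Q)q_i - 174q_i.
Setting ∂π_i/∂q_i = 0 with rivals' quantities fixed: 269 - 2q_i - q_j = 0.
By symmetry each firm produces the same amount; substituting q_j = q_i yields q_i = 269/3.
Price P = 443 - 538/3 = 791/3.
Vertex's profit: (791/3 - 174)·(269/3) - 1466 = 6574.1111.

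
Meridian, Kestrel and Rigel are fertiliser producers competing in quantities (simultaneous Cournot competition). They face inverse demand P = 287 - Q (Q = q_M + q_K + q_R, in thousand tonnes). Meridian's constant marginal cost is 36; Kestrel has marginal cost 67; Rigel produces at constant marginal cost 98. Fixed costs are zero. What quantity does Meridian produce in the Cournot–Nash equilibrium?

Meridian's profit: π_M = (287 - Q)q_M - (36q_M). Setting ∂π_M/∂q_M = 0: 251 - 2q_M - (q_K + q_R) = 0.
Kestrel's profit: π_K = (287 - Q)q_K - (67q_K). Setting ∂π_K/∂q_K = 0: 220 - 2q_K - (q_M + q_R) = 0.
Rigel's first-order condition: 189 - 2q_R - (q_M + q_K) = 0.
Summing all 3 equations gives 660 − 4Q = 0, hence Q = 165.
Back-substituting: q_M = (251 − 165) = 86, q_K = (220 − 165) = 55, q_R = (189 − 165) = 24.

86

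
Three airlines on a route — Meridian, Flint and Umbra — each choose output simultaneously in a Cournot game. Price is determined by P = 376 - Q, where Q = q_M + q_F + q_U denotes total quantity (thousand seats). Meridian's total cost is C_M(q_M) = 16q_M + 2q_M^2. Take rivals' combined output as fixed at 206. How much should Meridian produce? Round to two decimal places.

25.67

With rivals' combined output fixed at 206, Meridian's profit is π_M = (376 - 206 - q_M)q_M - (16q_M + 2q_M²) = (170 - q_M)q_M - (16q_M + 2q_M²).
∂π_M/∂q_M = 154 - 6q_M = 0, so q_M = 77/3.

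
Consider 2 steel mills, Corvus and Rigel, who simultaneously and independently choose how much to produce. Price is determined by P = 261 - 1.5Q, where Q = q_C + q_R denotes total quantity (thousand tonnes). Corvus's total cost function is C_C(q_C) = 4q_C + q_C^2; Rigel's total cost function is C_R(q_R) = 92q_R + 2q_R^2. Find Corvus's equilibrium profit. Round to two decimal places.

5567.44

Corvus's profit: π_C = (261 - 1.5Q)q_C - (4q_C + q_C²). Setting ∂π_C/∂q_C = 0: 257 - 5q_C - (3/2)(q_R) = 0.
Rigel's first-order condition: 169 - 7q_R - (3/2)(q_C) = 0.
Rearranging gives the reaction functions q_C = (257 - (3/2)q_R)/5 and q_R = (169 - (3/2)q_C)/7.
Solving the pair: q_C = 47.1908, q_R = 1838/131.
Price P = 261 - (3/2)·61.2214 = 169.1679.
Corvus's profit: 169.1679·47.1908 - 4·47.1908 - 47.1908² = 5567.4384.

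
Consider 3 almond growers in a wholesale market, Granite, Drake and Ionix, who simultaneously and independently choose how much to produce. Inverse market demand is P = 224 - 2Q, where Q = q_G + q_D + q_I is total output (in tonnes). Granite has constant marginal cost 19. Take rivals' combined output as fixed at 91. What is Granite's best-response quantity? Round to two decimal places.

5.75

With rivals' combined output fixed at 91, Granite's profit is π_G = (224 - 2·91 - 2q_G)q_G - (19q_G) = (42 - 2q_G)q_G - (19q_G).
∂π_G/∂q_G = 23 - 4q_G = 0, so q_G = 23/4.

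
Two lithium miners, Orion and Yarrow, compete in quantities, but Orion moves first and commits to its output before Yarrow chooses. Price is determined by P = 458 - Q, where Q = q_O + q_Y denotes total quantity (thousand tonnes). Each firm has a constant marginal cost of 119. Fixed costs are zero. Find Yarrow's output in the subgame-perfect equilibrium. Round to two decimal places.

84.75

The follower Yarrow best-responds to any q_O: π_Y = (458 - Q)q_Y - 119q_Y.
∂π_Y/∂q_Y = 339 - q_O - 2q_Y = 0 gives the reaction function q_Y = (339 - q_O)/2.
The leader anticipates this reaction. Substituting into P = 458 - Q gives P = 577/2 - (1/2)q_O, so π_O = (577/2 - (1/2)q_O)q_O - 119q_O.
Maximising: ∂π_O/∂q_O = 339/2 - q_O = 0, giving q_O = 339/2.
Then q_Y = (339 - 339/2)/2 = 339/4.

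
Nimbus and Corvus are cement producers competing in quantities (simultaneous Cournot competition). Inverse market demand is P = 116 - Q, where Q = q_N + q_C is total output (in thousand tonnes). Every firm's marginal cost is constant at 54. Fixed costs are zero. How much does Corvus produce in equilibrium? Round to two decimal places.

20.67

A representative firm's profit is π_i = q_i(116 - Q) - 54q_i.
Setting ∂π_i/∂q_i = 0 with rivals' quantities fixed: 62 - 2q_i - q_j = 0.
With identical firms every q_j equals q_i, so q_j = q_i and 62 = 3q_i, giving q_i = 62/3.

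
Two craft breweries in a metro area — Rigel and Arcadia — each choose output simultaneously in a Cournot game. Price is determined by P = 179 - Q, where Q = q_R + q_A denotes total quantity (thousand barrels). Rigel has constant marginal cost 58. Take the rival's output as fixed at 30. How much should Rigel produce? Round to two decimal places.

With the rival's output fixed at 30, Rigel's profit is π_R = (179 - 30 - q_R)q_R - (58q_R) = (149 - q_R)q_R - (58q_R).
∂π_R/∂q_R = 91 - 2q_R = 0, so q_R = 91/2.

45.50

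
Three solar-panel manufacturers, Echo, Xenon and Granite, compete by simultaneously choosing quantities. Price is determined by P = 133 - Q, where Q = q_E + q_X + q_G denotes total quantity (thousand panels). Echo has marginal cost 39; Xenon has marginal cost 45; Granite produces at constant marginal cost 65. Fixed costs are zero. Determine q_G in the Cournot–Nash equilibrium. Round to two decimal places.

Echo's profit: π_E = (133 - Q)q_E - (39q_E). Setting ∂π_E/∂q_E = 0: 94 - 2q_E - (q_X + q_G) = 0.
Xenon's profit: π_X = (133 - Q)q_X - (45q_X). Setting ∂π_X/∂q_X = 0: 88 - 2q_X - (q_E + q_G) = 0.
Granite's profit: π_G = (133 - Q)q_G - (65q_G). Setting ∂π_G/∂q_G = 0: 68 - 2q_G - (q_E + q_X) = 0.
Summing all 3 equations gives 250 − 4Q = 0, hence Q = 125/2.
Back-substituting: q_E = (94 − 125/2) = 63/2, q_X = (88 − 125/2) = 51/2, q_G = (68 − 125/2) = 11/2.

5.50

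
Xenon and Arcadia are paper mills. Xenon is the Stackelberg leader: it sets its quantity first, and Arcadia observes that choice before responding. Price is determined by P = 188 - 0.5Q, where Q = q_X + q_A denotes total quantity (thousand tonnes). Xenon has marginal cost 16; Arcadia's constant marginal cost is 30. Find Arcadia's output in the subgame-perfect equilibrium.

65

Solve by backward induction. Given q_X, the follower Arcadia maximises π_A = (188 - (1/2)q_X - (1/2)q_A)q_A - 30q_A.
Follower FOC: 158 - (1/2)q_X - q_A = 0, so q_A(q_X) = (158 - (1/2)q_X).
The leader anticipates this reaction. Substituting into P = 188 - 0.5Q gives P = 109 - (1/4)q_X, so π_X = (109 - (1/4)q_X)q_X - 16q_X.
Maximising: ∂π_X/∂q_X = 93 - (1/2)q_X = 0, giving q_X = 186.
Then q_A = (158 - (1/2)·186) = 65.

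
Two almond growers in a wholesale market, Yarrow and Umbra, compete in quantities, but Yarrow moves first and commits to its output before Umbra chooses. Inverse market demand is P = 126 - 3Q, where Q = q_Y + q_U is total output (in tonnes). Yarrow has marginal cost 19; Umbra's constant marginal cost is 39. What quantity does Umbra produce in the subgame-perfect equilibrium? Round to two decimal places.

3.92

The follower Umbra best-responds to any q_Y: π_U = (126 - 3Q)q_U - 39q_U.
Follower FOC: 87 - 3q_Y - 6q_U = 0, so q_U(q_Y) = (87 - 3q_Y)/6.
The leader anticipates this reaction. Substituting into P = 126 - 3Q gives P = 165/2 - (3/2)q_Y, so π_Y = (165/2 - (3/2)q_Y)q_Y - 19q_Y.
Leader FOC: 127/2 - 3q_Y = 0, so q_Y = 127/6.
Then q_U = (87 - 3·(127/6))/6 = 47/12.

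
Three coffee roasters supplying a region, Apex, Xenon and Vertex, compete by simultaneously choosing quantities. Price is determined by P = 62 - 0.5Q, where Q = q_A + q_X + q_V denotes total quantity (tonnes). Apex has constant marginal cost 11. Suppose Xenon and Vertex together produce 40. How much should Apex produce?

31

With rivals' combined output fixed at 40, Apex's profit is π_A = (62 - (1/2)·40 - (1/2)q_A)q_A - (11q_A) = (42 - (1/2)q_A)q_A - (11q_A).
∂π_A/∂q_A = 31 - q_A = 0, so q_A = 31.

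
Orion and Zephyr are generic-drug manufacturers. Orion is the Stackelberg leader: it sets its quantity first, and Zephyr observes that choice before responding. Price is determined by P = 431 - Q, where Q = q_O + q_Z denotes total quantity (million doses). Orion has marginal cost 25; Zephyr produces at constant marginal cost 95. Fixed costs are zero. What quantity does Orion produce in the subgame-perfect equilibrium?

Solve by backward induction. Given q_O, the follower Zephyr maximises π_Z = (431 - q_O - q_Z)q_Z - 95q_Z.
∂π_Z/∂q_Z = 336 - q_O - 2q_Z = 0 gives the reaction function q_Z = (336 - q_O)/2.
Orion substitutes q_Z(q_O) into its own profit: π_O = q_O(431 - q_O - (336 - q_O)/2) - 25q_O = (263 - (1/2)q_O)q_O - 25q_O.
Maximising: ∂π_O/∂q_O = 238 - q_O = 0, giving q_O = 238.
Then q_Z = (336 - 238)/2 = 49.

238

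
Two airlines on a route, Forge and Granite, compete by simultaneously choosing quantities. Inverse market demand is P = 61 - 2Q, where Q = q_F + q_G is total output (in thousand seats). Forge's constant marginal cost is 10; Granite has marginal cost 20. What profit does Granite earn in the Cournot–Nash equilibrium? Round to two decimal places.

Forge's profit: π_F = (61 - 2Q)q_F - (10q_F). Setting ∂π_F/∂q_F = 0: 51 - 4q_F - 2(q_G) = 0.
Granite's profit: π_G = (61 - 2Q)q_G - (20q_G). Setting ∂π_G/∂q_G = 0: 41 - 4q_G - 2(q_F) = 0.
Rearranging gives the reaction functions q_F = (51 - 2q_G)/4 and q_G = (41 - 2q_F)/4.
Substituting one into the other gives q_F = 61/6 and q_G = 31/6.
Price P = 61 - 2·(46/3) = 91/3.
Granite's profit: (91/3 - 20)·(31/6) = 961/18.

53.39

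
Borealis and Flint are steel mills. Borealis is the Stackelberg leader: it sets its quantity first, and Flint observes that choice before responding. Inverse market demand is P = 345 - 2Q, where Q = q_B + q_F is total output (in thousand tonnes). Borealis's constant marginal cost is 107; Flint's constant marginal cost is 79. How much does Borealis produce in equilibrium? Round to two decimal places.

52.50

Solve by backward induction. Given q_B, the follower Flint maximises π_F = (345 - 2q_B - 2q_F)q_F - 79q_F.
Setting the follower's marginal profit to zero, 266 - 2q_B - 4q_F = 0, i.e. q_F = (266 - 2q_B)/4.
The leader anticipates this reaction. Substituting into P = 345 - 2Q gives P = 212 - q_B, so π_B = (212 - q_B)q_B - 107q_B.
Leader FOC: 105 - 2q_B = 0, so q_B = 105/2.
Then q_F = (266 - 2·(105/2))/4 = 161/4.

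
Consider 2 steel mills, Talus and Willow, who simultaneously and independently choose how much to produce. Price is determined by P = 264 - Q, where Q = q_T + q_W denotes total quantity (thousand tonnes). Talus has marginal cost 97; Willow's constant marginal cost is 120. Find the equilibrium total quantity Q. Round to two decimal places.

Talus's profit: π_T = (264 - Q)q_T - (97q_T). Setting ∂π_T/∂q_T = 0: 167 - 2q_T - (q_W) = 0.
Willow's first-order condition: 144 - 2q_W - (q_T) = 0.
Rearranging gives the reaction functions q_T = (167 - q_W)/2 and q_W = (144 - q_T)/2.
Substituting one into the other gives q_T = 190/3 and q_W = 121/3.
Total output Q = 190/3 + 121/3 = 311/3.

103.67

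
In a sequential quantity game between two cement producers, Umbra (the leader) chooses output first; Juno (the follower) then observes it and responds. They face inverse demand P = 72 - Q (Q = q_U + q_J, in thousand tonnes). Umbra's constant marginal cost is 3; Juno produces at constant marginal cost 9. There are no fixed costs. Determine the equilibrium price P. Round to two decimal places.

The follower Juno best-responds to any q_U: π_J = (72 - Q)q_J - 9q_J.
Setting the follower's marginal profit to zero, 63 - q_U - 2q_J = 0, i.e. q_J = (63 - q_U)/2.
Umbra substitutes q_J(q_U) into its own profit: π_U = q_U(72 - q_U - (63 - q_U)/2) - 3q_U = (81/2 - (1/2)q_U)q_U - 3q_U.
The leader's first-order condition 75/2 - q_U = 0 yields q_U = 75/2.
Then q_J = (63 - 75/2)/2 = 51/4.
Total output Q = 201/4, so price P = 72 - 201/4 = 87/4.

21.75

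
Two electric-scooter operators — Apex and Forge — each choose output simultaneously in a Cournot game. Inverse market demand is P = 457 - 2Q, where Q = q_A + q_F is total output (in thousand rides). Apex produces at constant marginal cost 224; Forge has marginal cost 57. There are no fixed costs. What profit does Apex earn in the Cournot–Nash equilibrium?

242

Apex's profit: π_A = (457 - 2Q)q_A - (224q_A). Setting ∂π_A/∂q_A = 0: 233 - 4q_A - 2(q_F) = 0.
Forge's profit: π_F = (457 - 2Q)q_F - (57q_F). Setting ∂π_F/∂q_F = 0: 400 - 4q_F - 2(q_A) = 0.
Best responses: q_A = (233 - 2q_F)/4, q_F = (400 - 2q_A)/4.
Substituting one into the other gives q_A = 11 and q_F = 189/2.
Price P = 457 - 2·(211/2) = 246.
Apex's profit: (246 - 224)·11 = 242.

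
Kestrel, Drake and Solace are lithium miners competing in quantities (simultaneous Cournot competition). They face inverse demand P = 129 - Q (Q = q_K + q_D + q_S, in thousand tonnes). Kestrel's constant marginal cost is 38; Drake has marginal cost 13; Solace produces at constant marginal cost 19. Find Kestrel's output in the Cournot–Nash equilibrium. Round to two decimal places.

11.75

Kestrel's profit: π_K = (129 - Q)q_K - (38q_K). Setting ∂π_K/∂q_K = 0: 91 - 2q_K - (q_D + q_S) = 0.
Drake's profit: π_D = (129 - Q)q_D - (13q_D). Setting ∂π_D/∂q_D = 0: 116 - 2q_D - (q_K + q_S) = 0.
Solace's profit: π_S = (129 - Q)q_S - (19q_S). Setting ∂π_S/∂q_S = 0: 110 - 2q_S - (q_K + q_D) = 0.
Summing all 3 equations gives 317 − 4Q = 0, hence Q = 317/4.
Back-substituting: q_K = (91 − 317/4) = 47/4, q_D = (116 − 317/4) = 147/4, q_S = (110 − 317/4) = 123/4.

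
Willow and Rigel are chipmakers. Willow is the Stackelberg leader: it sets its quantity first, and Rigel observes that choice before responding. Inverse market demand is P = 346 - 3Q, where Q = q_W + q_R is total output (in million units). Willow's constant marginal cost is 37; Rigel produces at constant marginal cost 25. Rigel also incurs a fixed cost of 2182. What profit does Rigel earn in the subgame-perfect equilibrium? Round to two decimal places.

297.69

The follower Rigel best-responds to any q_W: π_R = (346 - 3Q)q_R - 25q_R.
Setting the follower's marginal profit to zero, 321 - 3q_W - 6q_R = 0, i.e. q_R = (321 - 3q_W)/6.
Willow substitutes q_R(q_W) into its own profit: π_W = q_W(346 - 3q_W - (321 - 3q_W)/2) - 37q_W = (371/2 - (3/2)q_W)q_W - 37q_W.
Maximising: ∂π_W/∂q_W = 297/2 - 3q_W = 0, giving q_W = 99/2.
Then q_R = (321 - 3·(99/2))/6 = 115/4.
Price P = 346 - 3·(313/4) = 445/4.
Rigel's profit: (445/4 - 25)·(115/4) - 2182 = 297.6875.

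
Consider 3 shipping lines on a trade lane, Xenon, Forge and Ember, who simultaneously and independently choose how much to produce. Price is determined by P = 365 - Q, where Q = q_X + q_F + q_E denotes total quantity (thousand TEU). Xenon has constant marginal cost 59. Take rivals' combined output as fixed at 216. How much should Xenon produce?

With rivals' combined output fixed at 216, Xenon's profit is π_X = (365 - 216 - q_X)q_X - (59q_X) = (149 - q_X)q_X - (59q_X).
∂π_X/∂q_X = 90 - 2q_X = 0, so q_X = 45.

45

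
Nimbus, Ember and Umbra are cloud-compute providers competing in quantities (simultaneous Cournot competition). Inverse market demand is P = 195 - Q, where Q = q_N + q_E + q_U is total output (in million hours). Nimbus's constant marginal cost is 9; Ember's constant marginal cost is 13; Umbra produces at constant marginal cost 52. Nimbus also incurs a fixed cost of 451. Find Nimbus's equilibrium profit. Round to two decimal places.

Nimbus's profit: π_N = (195 - Q)q_N - (9q_N). Setting ∂π_N/∂q_N = 0: 186 - 2q_N - (q_E + q_U) = 0.
Ember's profit: π_E = (195 - Q)q_E - (13q_E). Setting ∂π_E/∂q_E = 0: 182 - 2q_E - (q_N + q_U) = 0.
Umbra's profit: π_U = (195 - Q)q_U - (52q_U). Setting ∂π_U/∂q_U = 0: 143 - 2q_U - (q_N + q_E) = 0.
Summing all 3 equations gives 511 − 4Q = 0, hence Q = 511/4.
Back-substituting: q_N = (186 − 511/4) = 233/4, q_E = (182 − 511/4) = 217/4, q_U = (143 − 511/4) = 61/4.
Price P = 195 - 511/4 = 269/4.
Nimbus's profit: (269/4 - 9)·(233/4) - 451 = 2942.0625.

2942.06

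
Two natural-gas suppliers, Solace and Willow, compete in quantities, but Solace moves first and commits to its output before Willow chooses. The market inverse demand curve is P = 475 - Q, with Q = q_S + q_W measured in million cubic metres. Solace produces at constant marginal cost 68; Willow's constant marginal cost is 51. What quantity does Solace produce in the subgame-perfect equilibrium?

The follower Willow best-responds to any q_S: π_W = (475 - Q)q_W - 51q_W.
Setting the follower's marginal profit to zero, 424 - q_S - 2q_W = 0, i.e. q_W = (424 - q_S)/2.
The leader anticipates this reaction. Substituting into P = 475 - Q gives P = 263 - (1/2)q_S, so π_S = (263 - (1/2)q_S)q_S - 68q_S.
Leader FOC: 195 - q_S = 0, so q_S = 195.
Then q_W = (424 - 195)/2 = 229/2.

195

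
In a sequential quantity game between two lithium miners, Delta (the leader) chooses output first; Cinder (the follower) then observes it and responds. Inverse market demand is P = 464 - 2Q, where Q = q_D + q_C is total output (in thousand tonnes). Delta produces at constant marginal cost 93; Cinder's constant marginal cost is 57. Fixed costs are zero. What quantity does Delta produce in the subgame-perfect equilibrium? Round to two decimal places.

Solve by backward induction. Given q_D, the follower Cinder maximises π_C = (464 - 2q_D - 2q_C)q_C - 57q_C.
Follower FOC: 407 - 2q_D - 4q_C = 0, so q_C(q_D) = (407 - 2q_D)/4.
The leader anticipates this reaction. Substituting into P = 464 - 2Q gives P = 521/2 - q_D, so π_D = (521/2 - q_D)q_D - 93q_D.
The leader's first-order condition 335/2 - 2q_D = 0 yields q_D = 335/4.
Then q_C = (407 - 2·(335/4))/4 = 479/8.

83.75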